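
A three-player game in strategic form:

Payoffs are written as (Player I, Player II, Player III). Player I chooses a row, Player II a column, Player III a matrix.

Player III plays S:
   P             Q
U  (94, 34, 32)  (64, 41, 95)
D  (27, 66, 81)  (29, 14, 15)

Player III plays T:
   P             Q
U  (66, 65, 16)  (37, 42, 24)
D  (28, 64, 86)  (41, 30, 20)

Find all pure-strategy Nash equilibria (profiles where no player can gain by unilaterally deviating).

The unique pure-strategy Nash equilibrium is (U, Q, S).

(U, P, S): Player II can switch to Q (34 → 41). Not NE.
(U, P, T): Player III can switch to S (16 → 32). Not NE.
(U, Q, S): Player I gets 64, best alternative 29; Player II gets 41, best alternative 34; Player III gets 95, best alternative 24. No profitable deviation — NE.
(U, Q, T): Player I can switch to D (37 → 41). Not NE.
(D, P, S): Player I can switch to U (27 → 94). Not NE.
(D, P, T): Player I can switch to U (28 → 66). Not NE.
(D, Q, S): Player I can switch to U (29 → 64). Not NE.
(D, Q, T): Player II can switch to P (30 → 64). Not NE.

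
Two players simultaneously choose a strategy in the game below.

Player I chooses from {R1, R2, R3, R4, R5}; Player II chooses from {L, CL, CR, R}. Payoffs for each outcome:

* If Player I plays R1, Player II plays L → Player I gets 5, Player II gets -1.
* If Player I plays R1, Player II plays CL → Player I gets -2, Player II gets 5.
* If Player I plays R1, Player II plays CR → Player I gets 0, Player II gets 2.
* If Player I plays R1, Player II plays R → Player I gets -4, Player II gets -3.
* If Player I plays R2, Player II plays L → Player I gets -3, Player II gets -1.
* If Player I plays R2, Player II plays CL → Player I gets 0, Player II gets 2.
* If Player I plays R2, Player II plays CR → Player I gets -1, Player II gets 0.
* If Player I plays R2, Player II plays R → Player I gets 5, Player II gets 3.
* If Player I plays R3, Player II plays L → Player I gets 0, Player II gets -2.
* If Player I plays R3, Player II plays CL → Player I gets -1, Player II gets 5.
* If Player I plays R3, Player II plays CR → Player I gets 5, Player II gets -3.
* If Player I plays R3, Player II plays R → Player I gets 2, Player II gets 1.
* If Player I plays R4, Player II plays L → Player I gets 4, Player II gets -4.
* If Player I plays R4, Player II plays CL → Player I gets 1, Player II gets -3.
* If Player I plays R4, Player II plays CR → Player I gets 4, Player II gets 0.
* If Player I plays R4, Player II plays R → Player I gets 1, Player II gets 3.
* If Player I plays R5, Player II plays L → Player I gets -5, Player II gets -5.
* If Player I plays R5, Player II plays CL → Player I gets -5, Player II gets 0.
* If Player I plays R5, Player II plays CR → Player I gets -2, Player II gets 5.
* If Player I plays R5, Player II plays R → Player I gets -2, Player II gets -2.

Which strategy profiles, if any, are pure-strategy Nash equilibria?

For each strategy profile, look for a profitable unilateral deviation.
(R1, L): Player II can switch to CL (-1 → 5). Not NE.
(R1, CL): Player I can switch to R2 (-2 → 0). Not NE.
(R1, CR): Player I can switch to R3 (0 → 5). Not NE.
(R1, R): Player I can switch to R2 (-4 → 5). Not NE.
(R2, L): Player I can switch to R1 (-3 → 5). Not NE.
(R2, CL): Player I can switch to R4 (0 → 1). Not NE.
(R2, CR): Player I can switch to R1 (-1 → 0). Not NE.
(R2, R): Player I gets 5, best alternative 2; Player II gets 3, best alternative 2. No profitable deviation — NE.
(R3, L): Player I can switch to R1 (0 → 5). Not NE.
(R3, CL): Player I can switch to R2 (-1 → 0). Not NE.
(R3, CR): Player II can switch to L (-3 → -2). Not NE.
(The remaining 9 profiles each have a profitable deviation by the same check.)

(R2, R)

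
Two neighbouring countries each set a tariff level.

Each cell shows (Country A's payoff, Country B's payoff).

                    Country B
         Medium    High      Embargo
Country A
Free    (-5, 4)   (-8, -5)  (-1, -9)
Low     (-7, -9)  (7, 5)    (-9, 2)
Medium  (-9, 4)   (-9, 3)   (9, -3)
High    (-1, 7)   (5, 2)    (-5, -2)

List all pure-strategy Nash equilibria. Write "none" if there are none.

Pure-strategy Nash equilibria: (Low, High); (High, Medium)

(Free, Medium): Country A can switch to High (-5 → -1). Not NE.
(Free, High): Country A can switch to Low (-8 → 7). Not NE.
(Free, Embargo): Country A can switch to Medium (-1 → 9). Not NE.
(Low, Medium): Country A can switch to Free (-7 → -5). Not NE.
(Low, High): Country A gets 7, best alternative 5; Country B gets 5, best alternative 2. No profitable deviation — NE.
(Low, Embargo): Country A can switch to Free (-9 → -1). Not NE.
(Medium, Medium): Country A can switch to Free (-9 → -5). Not NE.
(Medium, High): Country A can switch to Free (-9 → -8). Not NE.
(Medium, Embargo): Country B can switch to Medium (-3 → 4). Not NE.
(High, Medium): Country A gets -1, best alternative -5; Country B gets 7, best alternative 2. No profitable deviation — NE.
(High, High): Country A can switch to Low (5 → 7). Not NE.
(High, Embargo): Country A can switch to Free (-5 → -1). Not NE.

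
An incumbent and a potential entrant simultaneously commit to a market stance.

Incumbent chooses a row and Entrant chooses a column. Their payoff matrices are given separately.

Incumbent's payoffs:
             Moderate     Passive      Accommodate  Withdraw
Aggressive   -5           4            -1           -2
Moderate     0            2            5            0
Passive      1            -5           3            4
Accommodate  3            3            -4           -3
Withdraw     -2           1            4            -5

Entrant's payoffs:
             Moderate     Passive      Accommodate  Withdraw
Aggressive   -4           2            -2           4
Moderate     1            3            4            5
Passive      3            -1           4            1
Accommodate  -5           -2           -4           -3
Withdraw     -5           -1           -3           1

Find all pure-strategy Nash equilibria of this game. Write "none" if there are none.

This game has no pure Nash equilibrium.

(Aggressive, Moderate): Incumbent can switch to Moderate (-5 → 0). Not NE.
(Aggressive, Passive): Entrant can switch to Withdraw (2 → 4). Not NE.
(Aggressive, Accommodate): Incumbent can switch to Moderate (-1 → 5). Not NE.
(Aggressive, Withdraw): Incumbent can switch to Moderate (-2 → 0). Not NE.
(Moderate, Moderate): Incumbent can switch to Passive (0 → 1). Not NE.
(Moderate, Passive): Incumbent can switch to Aggressive (2 → 4). Not NE.
(Moderate, Accommodate): Entrant can switch to Withdraw (4 → 5). Not NE.
(Moderate, Withdraw): Incumbent can switch to Passive (0 → 4). Not NE.
(The remaining 12 profiles each have a profitable deviation by the same check.)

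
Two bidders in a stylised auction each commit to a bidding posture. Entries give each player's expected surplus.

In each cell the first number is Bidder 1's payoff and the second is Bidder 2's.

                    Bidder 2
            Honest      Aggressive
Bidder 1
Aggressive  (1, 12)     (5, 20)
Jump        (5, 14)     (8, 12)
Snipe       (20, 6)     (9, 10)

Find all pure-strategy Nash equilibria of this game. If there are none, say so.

(Snipe, Aggressive)

(Aggressive, Honest): Bidder 1 can switch to Jump (1 → 5). Not NE.
(Aggressive, Aggressive): Bidder 1 can switch to Jump (5 → 8). Not NE.
(Jump, Honest): Bidder 1 can switch to Snipe (5 → 20). Not NE.
(Jump, Aggressive): Bidder 1 can switch to Snipe (8 → 9). Not NE.
(Snipe, Honest): Bidder 2 can switch to Aggressive (6 → 10). Not NE.
(Snipe, Aggressive): Bidder 1 gets 9, best alternative 8; Bidder 2 gets 10, best alternative 6. No profitable deviation — NE.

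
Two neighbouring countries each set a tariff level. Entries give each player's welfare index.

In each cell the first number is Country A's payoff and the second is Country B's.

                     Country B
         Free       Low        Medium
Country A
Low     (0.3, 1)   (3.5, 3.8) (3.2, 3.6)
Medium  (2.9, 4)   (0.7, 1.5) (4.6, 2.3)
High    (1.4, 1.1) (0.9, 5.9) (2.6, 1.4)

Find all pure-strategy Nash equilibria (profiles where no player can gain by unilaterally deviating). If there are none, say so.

The pure Nash equilibria are (Low, Low), (Medium, Free).

Mark each player's best response to every combination of opponents' strategies; a profile where every player is best-responding is a pure Nash equilibrium.
Country A against Free: payoffs 0.3, 2.9, 1.4 → best response Medium.
Country A against Low: payoffs 3.5, 0.7, 0.9 → best response Low.
Country A against Medium: payoffs 3.2, 4.6, 2.6 → best response Medium.
Country B against Low: payoffs 1, 3.8, 3.6 → best response Low.
Country B against Medium: payoffs 4, 1.5, 2.3 → best response Free.
Country B against High: payoffs 1.1, 5.9, 1.4 → best response Low.
Mutual best responses: (Low, Low); (Medium, Free).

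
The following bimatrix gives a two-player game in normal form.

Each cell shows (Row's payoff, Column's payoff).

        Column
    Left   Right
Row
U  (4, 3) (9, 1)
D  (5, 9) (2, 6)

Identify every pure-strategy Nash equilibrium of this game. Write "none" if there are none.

The unique pure-strategy Nash equilibrium is (D, Left).

Mark each player's best response to every combination of opponents' strategies; a profile where every player is best-responding is a pure Nash equilibrium.
Row against Left: payoffs 4, 5 → best response D.
Row against Right: payoffs 9, 2 → best response U.
Column against U: payoffs 3, 1 → best response Left.
Column against D: payoffs 9, 6 → best response Left.
Mutual best responses: (D, Left).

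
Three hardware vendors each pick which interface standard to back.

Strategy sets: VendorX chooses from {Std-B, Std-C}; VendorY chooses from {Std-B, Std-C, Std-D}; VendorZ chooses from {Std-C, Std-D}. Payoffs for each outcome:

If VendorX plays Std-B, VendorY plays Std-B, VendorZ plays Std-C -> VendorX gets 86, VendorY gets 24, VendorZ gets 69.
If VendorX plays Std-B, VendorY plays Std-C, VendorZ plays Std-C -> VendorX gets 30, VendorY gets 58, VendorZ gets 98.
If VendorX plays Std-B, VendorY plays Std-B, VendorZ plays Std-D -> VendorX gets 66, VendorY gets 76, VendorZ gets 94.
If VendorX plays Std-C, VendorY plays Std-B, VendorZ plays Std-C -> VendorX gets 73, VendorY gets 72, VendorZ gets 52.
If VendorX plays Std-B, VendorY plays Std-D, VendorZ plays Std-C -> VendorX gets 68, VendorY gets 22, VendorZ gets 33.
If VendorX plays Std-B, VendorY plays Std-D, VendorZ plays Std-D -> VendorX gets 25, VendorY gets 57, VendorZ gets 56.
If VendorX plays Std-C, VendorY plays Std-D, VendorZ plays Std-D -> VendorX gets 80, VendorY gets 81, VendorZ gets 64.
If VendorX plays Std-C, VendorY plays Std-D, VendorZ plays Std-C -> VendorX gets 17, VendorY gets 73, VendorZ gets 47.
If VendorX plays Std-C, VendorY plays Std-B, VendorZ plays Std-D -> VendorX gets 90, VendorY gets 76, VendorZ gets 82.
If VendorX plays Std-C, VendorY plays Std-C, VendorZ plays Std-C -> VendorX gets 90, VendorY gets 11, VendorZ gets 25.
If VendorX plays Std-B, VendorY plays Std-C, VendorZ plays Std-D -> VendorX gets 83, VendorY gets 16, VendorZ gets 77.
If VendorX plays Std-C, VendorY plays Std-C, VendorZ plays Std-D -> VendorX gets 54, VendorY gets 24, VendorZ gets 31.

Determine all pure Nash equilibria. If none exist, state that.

Pure NE: (Std-C, Std-D, Std-D)

VendorX against (Std-B, Std-C): payoffs 86, 73 → best response Std-B.
VendorX against (Std-B, Std-D): payoffs 66, 90 → best response Std-C.
VendorX against (Std-C, Std-C): payoffs 30, 90 → best response Std-C.
VendorX against (Std-C, Std-D): payoffs 83, 54 → best response Std-B.
VendorX against (Std-D, Std-C): payoffs 68, 17 → best response Std-B.
VendorX against (Std-D, Std-D): payoffs 25, 80 → best response Std-C.
VendorY against (Std-B, Std-C): payoffs 24, 58, 22 → best response Std-C.
VendorY against (Std-B, Std-D): payoffs 76, 16, 57 → best response Std-B.
VendorY against (Std-C, Std-C): payoffs 72, 11, 73 → best response Std-D.
VendorY against (Std-C, Std-D): payoffs 76, 24, 81 → best response Std-D.
VendorZ against (Std-B, Std-B): payoffs 69, 94 → best response Std-D.
VendorZ against (Std-B, Std-C): payoffs 98, 77 → best response Std-C.
VendorZ against (Std-B, Std-D): payoffs 33, 56 → best response Std-D.
VendorZ against (Std-C, Std-B): payoffs 52, 82 → best response Std-D.
VendorZ against (Std-C, Std-C): payoffs 25, 31 → best response Std-D.
VendorZ against (Std-C, Std-D): payoffs 47, 64 → best response Std-D.
Mutual best responses: (Std-C, Std-D, Std-D).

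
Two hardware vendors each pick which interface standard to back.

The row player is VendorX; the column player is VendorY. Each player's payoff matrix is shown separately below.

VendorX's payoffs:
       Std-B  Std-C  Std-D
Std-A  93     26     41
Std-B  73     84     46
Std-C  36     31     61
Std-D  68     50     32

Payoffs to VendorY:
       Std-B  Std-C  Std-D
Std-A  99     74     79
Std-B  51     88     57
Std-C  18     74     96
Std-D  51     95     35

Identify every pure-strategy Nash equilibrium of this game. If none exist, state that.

The pure Nash equilibria are (Std-A, Std-B) and (Std-B, Std-C) and (Std-C, Std-D).

(Std-A, Std-B): VendorX gets 93, best alternative 73; VendorY gets 99, best alternative 79. No profitable deviation — NE.
(Std-A, Std-C): VendorX can switch to Std-B (26 → 84). Not NE.
(Std-A, Std-D): VendorX can switch to Std-B (41 → 46). Not NE.
(Std-B, Std-B): VendorX can switch to Std-A (73 → 93). Not NE.
(Std-B, Std-C): VendorX gets 84, best alternative 50; VendorY gets 88, best alternative 57. No profitable deviation — NE.
(Std-B, Std-D): VendorX can switch to Std-C (46 → 61). Not NE.
(Std-C, Std-B): VendorX can switch to Std-A (36 → 93). Not NE.
(Std-C, Std-C): VendorX can switch to Std-B (31 → 84). Not NE.
(Std-C, Std-D): VendorX gets 61, best alternative 46; VendorY gets 96, best alternative 74. No profitable deviation — NE.
(The remaining 3 profiles each have a profitable deviation by the same check.)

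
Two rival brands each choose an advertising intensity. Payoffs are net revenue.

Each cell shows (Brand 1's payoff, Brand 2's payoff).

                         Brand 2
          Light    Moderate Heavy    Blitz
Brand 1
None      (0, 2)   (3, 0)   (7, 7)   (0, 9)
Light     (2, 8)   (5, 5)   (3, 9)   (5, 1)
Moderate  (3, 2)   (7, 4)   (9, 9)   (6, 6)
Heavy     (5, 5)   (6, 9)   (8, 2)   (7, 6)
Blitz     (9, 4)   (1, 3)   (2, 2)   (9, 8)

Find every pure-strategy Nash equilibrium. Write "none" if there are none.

Check each profile: it is a Nash equilibrium iff no player can strictly gain by switching unilaterally.
(None, Light): Brand 1 can switch to Light (0 → 2). Not NE.
(None, Moderate): Brand 1 can switch to Light (3 → 5). Not NE.
(None, Heavy): Brand 1 can switch to Moderate (7 → 9). Not NE.
(None, Blitz): Brand 1 can switch to Light (0 → 5). Not NE.
(Light, Light): Brand 1 can switch to Moderate (2 → 3). Not NE.
(Light, Moderate): Brand 1 can switch to Moderate (5 → 7). Not NE.
(Moderate, Heavy): Brand 1 gets 9, best alternative 8; Brand 2 gets 9, best alternative 6. No profitable deviation — NE.
(Blitz, Blitz): Brand 1 gets 9, best alternative 7; Brand 2 gets 8, best alternative 4. No profitable deviation — NE.
(The remaining 12 profiles each have a profitable deviation by the same check.)

Pure-strategy Nash equilibria: (Moderate, Heavy); (Blitz, Blitz)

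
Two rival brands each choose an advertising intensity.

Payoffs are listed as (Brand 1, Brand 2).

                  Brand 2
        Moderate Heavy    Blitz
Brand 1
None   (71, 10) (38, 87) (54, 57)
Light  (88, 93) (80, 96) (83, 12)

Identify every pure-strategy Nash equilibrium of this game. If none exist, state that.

(Light, Heavy)

Brand 1 against Moderate: payoffs 71, 88 → best response Light.
Brand 1 against Heavy: payoffs 38, 80 → best response Light.
Brand 1 against Blitz: payoffs 54, 83 → best response Light.
Brand 2 against None: payoffs 10, 87, 57 → best response Heavy.
Brand 2 against Light: payoffs 93, 96, 12 → best response Heavy.
Mutual best responses: (Light, Heavy).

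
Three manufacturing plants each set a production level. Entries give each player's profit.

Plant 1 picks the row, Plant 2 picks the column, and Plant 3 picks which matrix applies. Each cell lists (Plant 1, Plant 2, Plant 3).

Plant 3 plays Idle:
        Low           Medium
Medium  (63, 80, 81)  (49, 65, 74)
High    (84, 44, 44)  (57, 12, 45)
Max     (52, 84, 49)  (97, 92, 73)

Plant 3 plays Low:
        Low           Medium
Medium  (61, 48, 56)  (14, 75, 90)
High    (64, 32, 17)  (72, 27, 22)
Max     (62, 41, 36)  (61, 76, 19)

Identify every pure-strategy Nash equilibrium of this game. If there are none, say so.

The pure Nash equilibria are (High, Low, Idle) and (Max, Medium, Idle).

Plant 1 against (Low, Idle): payoffs 63, 84, 52 → best response High.
Plant 1 against (Low, Low): payoffs 61, 64, 62 → best response High.
Plant 1 against (Medium, Idle): payoffs 49, 57, 97 → best response Max.
Plant 1 against (Medium, Low): payoffs 14, 72, 61 → best response High.
Plant 2 against (Medium, Idle): payoffs 80, 65 → best response Low.
Plant 2 against (Medium, Low): payoffs 48, 75 → best response Medium.
Plant 2 against (High, Idle): payoffs 44, 12 → best response Low.
Plant 2 against (High, Low): payoffs 32, 27 → best response Low.
Plant 2 against (Max, Idle): payoffs 84, 92 → best response Medium.
Plant 2 against (Max, Low): payoffs 41, 76 → best response Medium.
Plant 3 against (Medium, Low): payoffs 81, 56 → best response Idle.
Plant 3 against (Medium, Medium): payoffs 74, 90 → best response Low.
Plant 3 against (High, Low): payoffs 44, 17 → best response Idle.
Plant 3 against (High, Medium): payoffs 45, 22 → best response Idle.
Plant 3 against (Max, Low): payoffs 49, 36 → best response Idle.
Plant 3 against (Max, Medium): payoffs 73, 19 → best response Idle.
Mutual best responses: (High, Low, Idle); (Max, Medium, Idle).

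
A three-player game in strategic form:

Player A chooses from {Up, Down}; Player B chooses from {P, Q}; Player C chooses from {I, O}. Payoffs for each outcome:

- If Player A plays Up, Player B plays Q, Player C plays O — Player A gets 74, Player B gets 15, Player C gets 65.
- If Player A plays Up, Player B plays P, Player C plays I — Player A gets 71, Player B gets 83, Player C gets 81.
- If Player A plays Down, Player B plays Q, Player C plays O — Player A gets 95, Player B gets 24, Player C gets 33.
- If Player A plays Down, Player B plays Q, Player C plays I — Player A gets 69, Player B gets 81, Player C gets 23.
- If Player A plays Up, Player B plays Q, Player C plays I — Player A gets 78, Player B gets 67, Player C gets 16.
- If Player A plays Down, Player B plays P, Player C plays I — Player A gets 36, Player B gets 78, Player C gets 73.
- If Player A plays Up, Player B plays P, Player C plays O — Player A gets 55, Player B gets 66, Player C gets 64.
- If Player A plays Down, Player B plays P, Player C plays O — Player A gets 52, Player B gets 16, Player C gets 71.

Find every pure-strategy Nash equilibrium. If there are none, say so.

The pure Nash equilibria are (Up, P, I); (Down, Q, O).

(Up, P, I): Player A gets 71, best alternative 36; Player B gets 83, best alternative 67; Player C gets 81, best alternative 64. No profitable deviation — NE.
(Up, P, O): Player C can switch to I (64 → 81). Not NE.
(Up, Q, I): Player B can switch to P (67 → 83). Not NE.
(Up, Q, O): Player A can switch to Down (74 → 95). Not NE.
(Down, P, I): Player A can switch to Up (36 → 71). Not NE.
(Down, P, O): Player A can switch to Up (52 → 55). Not NE.
(Down, Q, I): Player A can switch to Up (69 → 78). Not NE.
(Down, Q, O): Player A gets 95, best alternative 74; Player B gets 24, best alternative 16; Player C gets 33, best alternative 23. No profitable deviation — NE.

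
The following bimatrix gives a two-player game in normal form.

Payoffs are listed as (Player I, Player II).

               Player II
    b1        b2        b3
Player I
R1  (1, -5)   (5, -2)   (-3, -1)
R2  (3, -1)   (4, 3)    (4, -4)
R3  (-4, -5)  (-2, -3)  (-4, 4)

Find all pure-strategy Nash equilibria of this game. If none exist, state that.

Check each profile: it is a Nash equilibrium iff no player can strictly gain by switching unilaterally.
(R1, b1): Player I can switch to R2 (1 → 3). Not NE.
(R1, b2): Player II can switch to b3 (-2 → -1). Not NE.
(R1, b3): Player I can switch to R2 (-3 → 4). Not NE.
(R2, b1): Player II can switch to b2 (-1 → 3). Not NE.
(R2, b2): Player I can switch to R1 (4 → 5). Not NE.
(R2, b3): Player II can switch to b1 (-4 → -1). Not NE.
(R3, b1): Player I can switch to R1 (-4 → 1). Not NE.
(R3, b2): Player I can switch to R1 (-2 → 5). Not NE.
(R3, b3): Player I can switch to R1 (-4 → -3). Not NE.

This game has no pure Nash equilibrium.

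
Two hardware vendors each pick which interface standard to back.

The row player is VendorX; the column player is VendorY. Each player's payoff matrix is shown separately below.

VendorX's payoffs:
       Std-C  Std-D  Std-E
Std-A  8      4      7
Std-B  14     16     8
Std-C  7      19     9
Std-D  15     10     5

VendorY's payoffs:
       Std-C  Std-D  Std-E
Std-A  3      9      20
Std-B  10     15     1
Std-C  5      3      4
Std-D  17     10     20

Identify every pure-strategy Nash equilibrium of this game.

For each strategy profile, look for a profitable unilateral deviation.
(Std-A, Std-C): VendorX can switch to Std-B (8 → 14). Not NE.
(Std-A, Std-D): VendorX can switch to Std-B (4 → 16). Not NE.
(Std-A, Std-E): VendorX can switch to Std-B (7 → 8). Not NE.
(Std-B, Std-C): VendorX can switch to Std-D (14 → 15). Not NE.
(Std-B, Std-D): VendorX can switch to Std-C (16 → 19). Not NE.
(Std-B, Std-E): VendorX can switch to Std-C (8 → 9). Not NE.
(The remaining 6 profiles each have a profitable deviation by the same check.)

No pure-strategy Nash equilibrium.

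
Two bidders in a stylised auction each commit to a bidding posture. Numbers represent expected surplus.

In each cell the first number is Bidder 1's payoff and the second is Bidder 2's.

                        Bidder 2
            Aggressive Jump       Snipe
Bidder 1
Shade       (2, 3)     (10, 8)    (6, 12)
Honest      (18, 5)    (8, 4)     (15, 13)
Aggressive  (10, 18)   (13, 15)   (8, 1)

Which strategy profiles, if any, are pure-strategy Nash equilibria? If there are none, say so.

Bidder 1 against Aggressive: payoffs 2, 18, 10 → best response Honest.
Bidder 1 against Jump: payoffs 10, 8, 13 → best response Aggressive.
Bidder 1 against Snipe: payoffs 6, 15, 8 → best response Honest.
Bidder 2 against Shade: payoffs 3, 8, 12 → best response Snipe.
Bidder 2 against Honest: payoffs 5, 4, 13 → best response Snipe.
Bidder 2 against Aggressive: payoffs 18, 15, 1 → best response Aggressive.
Mutual best responses: (Honest, Snipe).

(Honest, Snipe)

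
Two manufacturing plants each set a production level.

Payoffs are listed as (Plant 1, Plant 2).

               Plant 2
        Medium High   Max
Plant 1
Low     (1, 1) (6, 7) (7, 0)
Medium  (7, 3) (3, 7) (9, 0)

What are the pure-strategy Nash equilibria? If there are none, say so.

The unique pure-strategy Nash equilibrium is (Low, High).

Check each profile: it is a Nash equilibrium iff no player can strictly gain by switching unilaterally.
(Low, Medium): Plant 1 can switch to Medium (1 → 7). Not NE.
(Low, High): Plant 1 gets 6, best alternative 3; Plant 2 gets 7, best alternative 1. No profitable deviation — NE.
(Low, Max): Plant 1 can switch to Medium (7 → 9). Not NE.
(Medium, Medium): Plant 2 can switch to High (3 → 7). Not NE.
(Medium, High): Plant 1 can switch to Low (3 → 6). Not NE.
(Medium, Max): Plant 2 can switch to Medium (0 → 3). Not NE.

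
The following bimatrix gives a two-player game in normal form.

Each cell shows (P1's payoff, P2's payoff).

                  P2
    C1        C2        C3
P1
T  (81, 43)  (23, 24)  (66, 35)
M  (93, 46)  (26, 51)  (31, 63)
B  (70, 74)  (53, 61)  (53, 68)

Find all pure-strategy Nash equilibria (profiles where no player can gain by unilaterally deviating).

Check each profile: it is a Nash equilibrium iff no player can strictly gain by switching unilaterally.
(T, C1): P1 can switch to M (81 → 93). Not NE.
(T, C2): P1 can switch to M (23 → 26). Not NE.
(T, C3): P2 can switch to C1 (35 → 43). Not NE.
(M, C1): P2 can switch to C2 (46 → 51). Not NE.
(M, C2): P1 can switch to B (26 → 53). Not NE.
(M, C3): P1 can switch to T (31 → 66). Not NE.
(B, C1): P1 can switch to T (70 → 81). Not NE.
(B, C2): P2 can switch to C1 (61 → 74). Not NE.
(B, C3): P1 can switch to T (53 → 66). Not NE.

There is no pure-strategy Nash equilibrium.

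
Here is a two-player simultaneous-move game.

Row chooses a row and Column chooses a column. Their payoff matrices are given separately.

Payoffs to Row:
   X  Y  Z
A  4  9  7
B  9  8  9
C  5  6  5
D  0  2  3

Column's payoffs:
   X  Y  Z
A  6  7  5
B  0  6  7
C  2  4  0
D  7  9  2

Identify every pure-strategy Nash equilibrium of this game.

Row against X: payoffs 4, 9, 5, 0 → best response B.
Row against Y: payoffs 9, 8, 6, 2 → best response A.
Row against Z: payoffs 7, 9, 5, 3 → best response B.
Column against A: payoffs 6, 7, 5 → best response Y.
Column against B: payoffs 0, 6, 7 → best response Z.
Column against C: payoffs 2, 4, 0 → best response Y.
Column against D: payoffs 7, 9, 2 → best response Y.
Mutual best responses: (A, Y); (B, Z).

(A, Y) and (B, Z)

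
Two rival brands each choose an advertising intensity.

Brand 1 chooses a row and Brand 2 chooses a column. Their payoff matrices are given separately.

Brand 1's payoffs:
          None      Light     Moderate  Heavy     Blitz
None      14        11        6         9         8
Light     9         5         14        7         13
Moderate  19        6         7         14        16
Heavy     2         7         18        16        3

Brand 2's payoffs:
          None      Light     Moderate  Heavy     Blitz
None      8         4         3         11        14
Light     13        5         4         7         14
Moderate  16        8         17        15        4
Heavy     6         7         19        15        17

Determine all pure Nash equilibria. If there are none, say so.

Brand 1 against None: payoffs 14, 9, 19, 2 → best response Moderate.
Brand 1 against Light: payoffs 11, 5, 6, 7 → best response None.
Brand 1 against Moderate: payoffs 6, 14, 7, 18 → best response Heavy.
Brand 1 against Heavy: payoffs 9, 7, 14, 16 → best response Heavy.
Brand 1 against Blitz: payoffs 8, 13, 16, 3 → best response Moderate.
Brand 2 against None: payoffs 8, 4, 3, 11, 14 → best response Blitz.
Brand 2 against Light: payoffs 13, 5, 4, 7, 14 → best response Blitz.
Brand 2 against Moderate: payoffs 16, 8, 17, 15, 4 → best response Moderate.
Brand 2 against Heavy: payoffs 6, 7, 19, 15, 17 → best response Moderate.
Mutual best responses: (Heavy, Moderate).

(Heavy, Moderate)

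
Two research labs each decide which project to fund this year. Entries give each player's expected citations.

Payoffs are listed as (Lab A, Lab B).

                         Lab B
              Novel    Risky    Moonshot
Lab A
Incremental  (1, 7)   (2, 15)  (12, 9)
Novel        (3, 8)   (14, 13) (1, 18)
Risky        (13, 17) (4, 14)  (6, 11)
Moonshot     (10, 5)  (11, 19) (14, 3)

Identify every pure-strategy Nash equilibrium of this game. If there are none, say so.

Mark each player's best response to every combination of opponents' strategies; a profile where every player is best-responding is a pure Nash equilibrium.
Lab A against Novel: payoffs 1, 3, 13, 10 → best response Risky.
Lab A against Risky: payoffs 2, 14, 4, 11 → best response Novel.
Lab A against Moonshot: payoffs 12, 1, 6, 14 → best response Moonshot.
Lab B against Incremental: payoffs 7, 15, 9 → best response Risky.
Lab B against Novel: payoffs 8, 13, 18 → best response Moonshot.
Lab B against Risky: payoffs 17, 14, 11 → best response Novel.
Lab B against Moonshot: payoffs 5, 19, 3 → best response Risky.
Mutual best responses: (Risky, Novel).

The unique pure-strategy Nash equilibrium is (Risky, Novel).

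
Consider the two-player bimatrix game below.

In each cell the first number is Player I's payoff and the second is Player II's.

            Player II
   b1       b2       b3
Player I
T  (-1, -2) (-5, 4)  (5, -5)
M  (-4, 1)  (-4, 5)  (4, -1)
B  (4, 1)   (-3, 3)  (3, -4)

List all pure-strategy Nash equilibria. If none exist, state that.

The unique pure-strategy Nash equilibrium is (B, b2).

Mark each player's best response to every combination of opponents' strategies; a profile where every player is best-responding is a pure Nash equilibrium.
Player I against b1: payoffs -1, -4, 4 → best response B.
Player I against b2: payoffs -5, -4, -3 → best response B.
Player I against b3: payoffs 5, 4, 3 → best response T.
Player II against T: payoffs -2, 4, -5 → best response b2.
Player II against M: payoffs 1, 5, -1 → best response b2.
Player II against B: payoffs 1, 3, -4 → best response b2.
Mutual best responses: (B, b2).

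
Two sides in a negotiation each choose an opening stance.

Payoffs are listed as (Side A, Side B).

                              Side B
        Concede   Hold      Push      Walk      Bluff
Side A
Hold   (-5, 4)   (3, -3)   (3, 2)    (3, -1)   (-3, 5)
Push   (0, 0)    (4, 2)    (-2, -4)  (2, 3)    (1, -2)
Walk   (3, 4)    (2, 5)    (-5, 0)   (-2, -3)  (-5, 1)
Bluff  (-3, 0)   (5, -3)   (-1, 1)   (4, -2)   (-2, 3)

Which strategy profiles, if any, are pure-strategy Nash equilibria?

Side A against Concede: payoffs -5, 0, 3, -3 → best response Walk.
Side A against Hold: payoffs 3, 4, 2, 5 → best response Bluff.
Side A against Push: payoffs 3, -2, -5, -1 → best response Hold.
Side A against Walk: payoffs 3, 2, -2, 4 → best response Bluff.
Side A against Bluff: payoffs -3, 1, -5, -2 → best response Push.
Side B against Hold: payoffs 4, -3, 2, -1, 5 → best response Bluff.
Side B against Push: payoffs 0, 2, -4, 3, -2 → best response Walk.
Side B against Walk: payoffs 4, 5, 0, -3, 1 → best response Hold.
Side B against Bluff: payoffs 0, -3, 1, -2, 3 → best response Bluff.
No profile is a mutual best response for all players.

none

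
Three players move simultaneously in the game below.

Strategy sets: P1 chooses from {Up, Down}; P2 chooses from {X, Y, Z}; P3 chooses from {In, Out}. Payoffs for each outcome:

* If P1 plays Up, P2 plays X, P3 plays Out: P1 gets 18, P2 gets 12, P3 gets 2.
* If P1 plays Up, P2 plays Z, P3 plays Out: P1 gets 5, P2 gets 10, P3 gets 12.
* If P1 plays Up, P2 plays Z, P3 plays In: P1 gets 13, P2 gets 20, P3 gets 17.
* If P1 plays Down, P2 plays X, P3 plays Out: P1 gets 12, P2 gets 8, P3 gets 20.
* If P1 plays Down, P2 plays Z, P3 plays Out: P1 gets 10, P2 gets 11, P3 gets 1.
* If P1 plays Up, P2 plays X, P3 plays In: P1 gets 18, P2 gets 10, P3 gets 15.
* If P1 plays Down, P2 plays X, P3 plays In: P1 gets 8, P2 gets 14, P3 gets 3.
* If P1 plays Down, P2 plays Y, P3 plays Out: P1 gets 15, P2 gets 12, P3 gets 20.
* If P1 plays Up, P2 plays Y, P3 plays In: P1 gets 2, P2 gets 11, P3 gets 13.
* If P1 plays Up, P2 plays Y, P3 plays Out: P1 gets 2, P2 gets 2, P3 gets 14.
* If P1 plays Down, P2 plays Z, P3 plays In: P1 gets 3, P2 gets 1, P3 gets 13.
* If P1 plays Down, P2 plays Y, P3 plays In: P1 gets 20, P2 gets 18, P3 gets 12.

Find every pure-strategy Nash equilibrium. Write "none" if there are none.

(Up, X, In): P2 can switch to Y (10 → 11). Not NE.
(Up, X, Out): P3 can switch to In (2 → 15). Not NE.
(Up, Y, In): P1 can switch to Down (2 → 20). Not NE.
(Up, Y, Out): P1 can switch to Down (2 → 15). Not NE.
(Up, Z, In): P1 gets 13, best alternative 3; P2 gets 20, best alternative 11; P3 gets 17, best alternative 12. No profitable deviation — NE.
(Up, Z, Out): P1 can switch to Down (5 → 10). Not NE.
(Down, X, In): P1 can switch to Up (8 → 18). Not NE.
(Down, Y, Out): P1 gets 15, best alternative 2; P2 gets 12, best alternative 11; P3 gets 20, best alternative 12. No profitable deviation — NE.
(The remaining 4 profiles each have a profitable deviation by the same check.)

Pure-strategy Nash equilibria: (Up, Z, In), (Down, Y, Out)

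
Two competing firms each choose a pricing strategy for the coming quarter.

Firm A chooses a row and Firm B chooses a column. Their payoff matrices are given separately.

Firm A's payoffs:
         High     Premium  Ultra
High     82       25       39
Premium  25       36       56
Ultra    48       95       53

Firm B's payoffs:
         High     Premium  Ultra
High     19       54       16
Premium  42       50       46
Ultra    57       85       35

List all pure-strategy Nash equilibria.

Pure NE: (Ultra, Premium)

Check each profile: it is a Nash equilibrium iff no player can strictly gain by switching unilaterally.
(High, High): Firm B can switch to Premium (19 → 54). Not NE.
(High, Premium): Firm A can switch to Premium (25 → 36). Not NE.
(High, Ultra): Firm A can switch to Premium (39 → 56). Not NE.
(Premium, High): Firm A can switch to High (25 → 82). Not NE.
(Premium, Premium): Firm A can switch to Ultra (36 → 95). Not NE.
(Premium, Ultra): Firm B can switch to Premium (46 → 50). Not NE.
(Ultra, High): Firm A can switch to High (48 → 82). Not NE.
(Ultra, Premium): Firm A gets 95, best alternative 36; Firm B gets 85, best alternative 57. No profitable deviation — NE.
(Ultra, Ultra): Firm A can switch to Premium (53 → 56). Not NE.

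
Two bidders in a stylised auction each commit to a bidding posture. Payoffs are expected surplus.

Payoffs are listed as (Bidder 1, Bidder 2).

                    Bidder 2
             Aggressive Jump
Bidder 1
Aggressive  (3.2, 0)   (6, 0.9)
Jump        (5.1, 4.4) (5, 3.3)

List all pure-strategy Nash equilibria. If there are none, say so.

The pure Nash equilibria are (Aggressive, Jump), (Jump, Aggressive).

Check each profile: it is a Nash equilibrium iff no player can strictly gain by switching unilaterally.
(Aggressive, Aggressive): Bidder 1 can switch to Jump (3.2 → 5.1). Not NE.
(Aggressive, Jump): Bidder 1 gets 6, best alternative 5; Bidder 2 gets 0.9, best alternative 0. No profitable deviation — NE.
(Jump, Aggressive): Bidder 1 gets 5.1, best alternative 3.2; Bidder 2 gets 4.4, best alternative 3.3. No profitable deviation — NE.
(Jump, Jump): Bidder 1 can switch to Aggressive (5 → 6). Not NE.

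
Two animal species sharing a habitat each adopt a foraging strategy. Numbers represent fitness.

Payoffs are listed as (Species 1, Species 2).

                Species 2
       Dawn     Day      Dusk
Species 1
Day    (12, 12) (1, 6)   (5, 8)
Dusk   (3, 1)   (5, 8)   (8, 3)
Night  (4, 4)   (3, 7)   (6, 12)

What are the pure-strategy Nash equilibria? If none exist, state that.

For each player, find the best response to each opponent profile; mutual best responses are the pure NE.
Species 1 against Dawn: payoffs 12, 3, 4 → best response Day.
Species 1 against Day: payoffs 1, 5, 3 → best response Dusk.
Species 1 against Dusk: payoffs 5, 8, 6 → best response Dusk.
Species 2 against Day: payoffs 12, 6, 8 → best response Dawn.
Species 2 against Dusk: payoffs 1, 8, 3 → best response Day.
Species 2 against Night: payoffs 4, 7, 12 → best response Dusk.
Mutual best responses: (Day, Dawn); (Dusk, Day).

(Day, Dawn), (Dusk, Day)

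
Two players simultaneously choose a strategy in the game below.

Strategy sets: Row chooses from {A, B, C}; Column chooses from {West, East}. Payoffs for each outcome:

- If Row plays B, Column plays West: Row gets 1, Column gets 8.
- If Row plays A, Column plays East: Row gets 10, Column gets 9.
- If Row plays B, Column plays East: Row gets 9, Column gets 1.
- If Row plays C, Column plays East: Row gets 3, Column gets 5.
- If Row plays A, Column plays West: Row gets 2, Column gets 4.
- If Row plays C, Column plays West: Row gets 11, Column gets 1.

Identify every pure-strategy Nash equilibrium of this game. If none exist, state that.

(A, West): Row can switch to C (2 → 11). Not NE.
(A, East): Row gets 10, best alternative 9; Column gets 9, best alternative 4. No profitable deviation — NE.
(B, West): Row can switch to A (1 → 2). Not NE.
(B, East): Row can switch to A (9 → 10). Not NE.
(C, West): Column can switch to East (1 → 5). Not NE.
(C, East): Row can switch to A (3 → 10). Not NE.

Pure NE: (A, East)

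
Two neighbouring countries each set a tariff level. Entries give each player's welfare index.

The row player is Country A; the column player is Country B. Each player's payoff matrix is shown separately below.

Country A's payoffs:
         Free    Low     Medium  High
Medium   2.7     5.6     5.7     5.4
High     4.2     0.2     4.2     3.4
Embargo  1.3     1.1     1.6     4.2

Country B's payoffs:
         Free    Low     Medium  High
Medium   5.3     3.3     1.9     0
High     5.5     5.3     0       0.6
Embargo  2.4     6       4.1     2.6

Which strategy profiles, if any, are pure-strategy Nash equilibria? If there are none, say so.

Country A against Free: payoffs 2.7, 4.2, 1.3 → best response High.
Country A against Low: payoffs 5.6, 0.2, 1.1 → best response Medium.
Country A against Medium: payoffs 5.7, 4.2, 1.6 → best response Medium.
Country A against High: payoffs 5.4, 3.4, 4.2 → best response Medium.
Country B against Medium: payoffs 5.3, 3.3, 1.9, 0 → best response Free.
Country B against High: payoffs 5.5, 5.3, 0, 0.6 → best response Free.
Country B against Embargo: payoffs 2.4, 6, 4.1, 2.6 → best response Low.
Mutual best responses: (High, Free).

The unique pure-strategy Nash equilibrium is (High, Free).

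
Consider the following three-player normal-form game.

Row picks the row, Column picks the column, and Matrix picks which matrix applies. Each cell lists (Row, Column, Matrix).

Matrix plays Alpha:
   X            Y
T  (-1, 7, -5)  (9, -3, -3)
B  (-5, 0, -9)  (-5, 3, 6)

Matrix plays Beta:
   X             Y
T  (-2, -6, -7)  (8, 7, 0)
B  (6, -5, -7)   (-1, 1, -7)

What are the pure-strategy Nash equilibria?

The pure Nash equilibria are (T, X, Alpha) and (T, Y, Beta).

Row against (X, Alpha): payoffs -1, -5 → best response T.
Row against (X, Beta): payoffs -2, 6 → best response B.
Row against (Y, Alpha): payoffs 9, -5 → best response T.
Row against (Y, Beta): payoffs 8, -1 → best response T.
Column against (T, Alpha): payoffs 7, -3 → best response X.
Column against (T, Beta): payoffs -6, 7 → best response Y.
Column against (B, Alpha): payoffs 0, 3 → best response Y.
Column against (B, Beta): payoffs -5, 1 → best response Y.
Matrix against (T, X): payoffs -5, -7 → best response Alpha.
Matrix against (T, Y): payoffs -3, 0 → best response Beta.
Matrix against (B, X): payoffs -9, -7 → best response Beta.
Matrix against (B, Y): payoffs 6, -7 → best response Alpha.
Mutual best responses: (T, X, Alpha); (T, Y, Beta).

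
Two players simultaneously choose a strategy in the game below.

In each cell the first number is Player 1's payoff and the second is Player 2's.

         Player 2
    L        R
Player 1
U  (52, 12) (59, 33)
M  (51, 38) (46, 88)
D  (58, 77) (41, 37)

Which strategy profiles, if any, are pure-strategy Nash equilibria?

Pure-strategy Nash equilibria: (U, R), (D, L)

Player 1 against L: payoffs 52, 51, 58 → best response D.
Player 1 against R: payoffs 59, 46, 41 → best response U.
Player 2 against U: payoffs 12, 33 → best response R.
Player 2 against M: payoffs 38, 88 → best response R.
Player 2 against D: payoffs 77, 37 → best response L.
Mutual best responses: (U, R); (D, L).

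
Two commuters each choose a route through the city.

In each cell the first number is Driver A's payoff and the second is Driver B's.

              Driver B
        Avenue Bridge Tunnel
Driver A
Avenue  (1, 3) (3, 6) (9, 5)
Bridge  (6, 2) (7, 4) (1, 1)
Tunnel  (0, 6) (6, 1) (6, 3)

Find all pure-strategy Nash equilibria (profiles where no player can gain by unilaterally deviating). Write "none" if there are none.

For each strategy profile, look for a profitable unilateral deviation.
(Avenue, Avenue): Driver A can switch to Bridge (1 → 6). Not NE.
(Avenue, Bridge): Driver A can switch to Bridge (3 → 7). Not NE.
(Avenue, Tunnel): Driver B can switch to Bridge (5 → 6). Not NE.
(Bridge, Avenue): Driver B can switch to Bridge (2 → 4). Not NE.
(Bridge, Bridge): Driver A gets 7, best alternative 6; Driver B gets 4, best alternative 2. No profitable deviation — NE.
(Bridge, Tunnel): Driver A can switch to Avenue (1 → 9). Not NE.
(Tunnel, Avenue): Driver A can switch to Avenue (0 → 1). Not NE.
(Tunnel, Bridge): Driver A can switch to Bridge (6 → 7). Not NE.
(Tunnel, Tunnel): Driver A can switch to Avenue (6 → 9). Not NE.

(Bridge, Bridge)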